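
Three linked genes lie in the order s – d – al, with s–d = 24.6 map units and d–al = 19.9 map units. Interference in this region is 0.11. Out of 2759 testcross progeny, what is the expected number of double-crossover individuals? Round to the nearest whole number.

Map distances give recombination frequencies of 0.246 and 0.199 for the two intervals.
With interference 0.11 (so coincidence = 0.89), expected double-crossover frequency = 0.246 × 0.199 × 0.89 = 0.04357.
Expected number = 0.04357 × 2759 = 120.21 ≈ 120.

120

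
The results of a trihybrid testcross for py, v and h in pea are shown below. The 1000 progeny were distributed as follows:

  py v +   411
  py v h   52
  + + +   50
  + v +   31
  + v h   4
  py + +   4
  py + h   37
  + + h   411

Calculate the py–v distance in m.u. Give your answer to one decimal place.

The two most frequent reciprocal classes, + + h and py v +, are the parental types, so the F1 was + + h / py v +.
The two rarest classes, + v h and py + +, are the double crossovers. Comparing them with the parentals, only the v allele has switched, so v is the middle locus and the order is py – v – h.
Crossovers in the py–v interval produce the single-crossover classes py + h and + v + (37 + 31 = 68) plus the double crossovers (8).
RF(py–v) = (68 + 8) / 1000 = 76/1000 = 0.0760 → 7.6 m.u.

7.6 m.u.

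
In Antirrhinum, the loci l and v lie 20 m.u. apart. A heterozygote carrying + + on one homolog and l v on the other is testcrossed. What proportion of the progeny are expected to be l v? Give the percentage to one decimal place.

A map distance of 20 m.u. corresponds to a recombination frequency of 0.200.
The F1 is + + / l v, so l v is a parental gamete class with expected frequency (1 − r)/2 = 0.800/2 = 0.4000.
That is 0.4000 = 40.0% of the progeny.

40.0%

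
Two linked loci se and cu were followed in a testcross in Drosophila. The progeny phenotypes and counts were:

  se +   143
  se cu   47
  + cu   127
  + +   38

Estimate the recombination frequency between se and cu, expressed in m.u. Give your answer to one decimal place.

23.9 m.u.

The two most frequent classes, + cu (127) and se + (143), are the parental types, so the F1 was + cu / se +.
The recombinant classes are + + and se cu: 38 + 47 = 85.
Recombination frequency = 85/355 = 0.2394 ≈ 23.9%, i.e. 23.9 m.u.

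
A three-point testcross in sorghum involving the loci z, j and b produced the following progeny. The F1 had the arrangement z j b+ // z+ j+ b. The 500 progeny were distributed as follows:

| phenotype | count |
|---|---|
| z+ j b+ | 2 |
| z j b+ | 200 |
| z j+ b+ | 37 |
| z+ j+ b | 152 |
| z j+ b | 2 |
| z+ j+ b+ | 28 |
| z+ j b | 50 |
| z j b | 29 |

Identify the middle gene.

The two rarest classes, z+ j b+ and z j+ b, are the double crossovers. Comparing them with the parentals, only the z allele has switched, so z is the middle locus and the order is b – z – j.

z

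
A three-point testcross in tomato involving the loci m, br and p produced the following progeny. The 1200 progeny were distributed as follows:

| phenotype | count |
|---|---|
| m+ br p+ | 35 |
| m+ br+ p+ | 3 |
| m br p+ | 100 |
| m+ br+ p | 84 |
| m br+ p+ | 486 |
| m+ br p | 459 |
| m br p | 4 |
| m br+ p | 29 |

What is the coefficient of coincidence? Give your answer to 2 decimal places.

0.62

The two most frequent reciprocal classes, m br+ p+ and m+ br p, are the parental types, so the F1 was m br+ p+ / m+ br p.
The two rarest classes, m+ br+ p+ and m br p, are the double crossovers. Comparing them with the parentals, only the m allele has switched, so m is the middle locus and the order is p – m – br.
p–m: (64 + 7)/1200 = 0.0592; m–br: (184 + 7)/1200 = 0.1592.
Expected DCO frequency = 0.0592 × 0.1592 ≈ 0.00942; observed = 7/1200 ≈ 0.00583.
Coefficient of coincidence = 0.00583/0.00942 ≈ 0.62.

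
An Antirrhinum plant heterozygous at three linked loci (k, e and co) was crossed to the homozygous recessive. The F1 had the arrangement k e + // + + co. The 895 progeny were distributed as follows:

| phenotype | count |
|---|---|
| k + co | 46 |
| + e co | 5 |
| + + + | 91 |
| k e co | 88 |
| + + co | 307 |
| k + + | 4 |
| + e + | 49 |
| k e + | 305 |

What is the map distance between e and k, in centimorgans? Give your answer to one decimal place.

11.6 centimorgans

The two rarest classes, k + + and + e co, are the double crossovers. Comparing them with the parentals, only the e allele has switched, so e is the middle locus and the order is co – e – k.
Crossovers in the e–k interval produce the single-crossover classes + e + and k + co (49 + 46 = 95) plus the double crossovers (9).
RF(e–k) = (95 + 9) / 895 = 104/895 = 0.1162 → 11.6 centimorgans.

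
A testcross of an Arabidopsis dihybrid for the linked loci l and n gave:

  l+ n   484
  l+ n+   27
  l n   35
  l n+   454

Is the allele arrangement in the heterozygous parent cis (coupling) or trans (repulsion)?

trans

The two most frequent classes are l+ n (484) and l n+ (454); these are the parental (non-recombinant) types.
So the F1 carried l+ n on one chromosome and l n+ on the other — the recessive alleles are on opposite chromosomes (trans / repulsion).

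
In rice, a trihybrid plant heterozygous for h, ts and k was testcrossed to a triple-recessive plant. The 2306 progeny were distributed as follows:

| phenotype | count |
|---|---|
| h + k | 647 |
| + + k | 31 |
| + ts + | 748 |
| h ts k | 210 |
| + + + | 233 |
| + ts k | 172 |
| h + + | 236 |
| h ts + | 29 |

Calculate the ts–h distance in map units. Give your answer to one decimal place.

21.8 map units

The two most frequent reciprocal classes, h + k and + ts +, are the parental types, so the F1 was h + k / + ts +.
The two rarest classes, + + k and h ts +, are the double crossovers. Comparing them with the parentals, only the h allele has switched, so h is the middle locus and the order is ts – h – k.
Crossovers in the ts–h interval produce the single-crossover classes h ts k and + + + (210 + 233 = 443) plus the double crossovers (60).
RF(ts–h) = (443 + 60) / 2306 = 503/2306 = 0.2181 → 21.8 map units.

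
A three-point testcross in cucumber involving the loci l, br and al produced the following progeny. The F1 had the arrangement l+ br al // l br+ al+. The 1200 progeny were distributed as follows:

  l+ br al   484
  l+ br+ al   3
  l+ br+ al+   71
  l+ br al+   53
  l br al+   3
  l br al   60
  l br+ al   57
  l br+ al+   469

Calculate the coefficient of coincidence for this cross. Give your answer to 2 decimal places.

The two rarest classes, l+ br+ al and l br al+, are the double crossovers. Comparing them with the parentals, only the br allele has switched, so br is the middle locus and the order is al – br – l.
al–br: (110 + 6)/1200 = 0.0967; br–l: (131 + 6)/1200 = 0.1142.
Expected DCO frequency = 0.0967 × 0.1142 ≈ 0.01104; observed = 6/1200 ≈ 0.00500.
Coefficient of coincidence = 0.00500/0.01104 ≈ 0.45.

0.45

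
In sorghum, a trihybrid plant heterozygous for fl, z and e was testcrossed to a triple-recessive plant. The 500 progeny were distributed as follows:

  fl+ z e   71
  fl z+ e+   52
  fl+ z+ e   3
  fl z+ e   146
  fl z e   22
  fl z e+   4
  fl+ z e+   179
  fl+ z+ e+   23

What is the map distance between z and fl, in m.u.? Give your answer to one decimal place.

10.4 m.u.

The two most frequent reciprocal classes, fl+ z e+ and fl z+ e, are the parental types, so the F1 was fl+ z e+ / fl z+ e.
The two rarest classes, fl z e+ and fl+ z+ e, are the double crossovers. Comparing them with the parentals, only the fl allele has switched, so fl is the middle locus and the order is z – fl – e.
Crossovers in the z–fl interval produce the single-crossover classes fl+ z+ e+ and fl z e (23 + 22 = 45) plus the double crossovers (7).
RF(z–fl) = (45 + 7) / 500 = 52/500 = 0.1040 → 10.4 m.u.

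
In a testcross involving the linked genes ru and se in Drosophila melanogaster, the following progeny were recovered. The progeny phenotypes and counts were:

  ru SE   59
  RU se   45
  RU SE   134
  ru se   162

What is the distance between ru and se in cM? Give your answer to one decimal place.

26.0 cM

The two most frequent classes, RU SE (134) and ru se (162), are the parental types, so the F1 was RU SE / ru se.
The recombinant classes are RU se and ru SE: 45 + 59 = 104.
Recombination frequency = 104/400 = 0.2600 ≈ 26.0%, i.e. 26.0 cM.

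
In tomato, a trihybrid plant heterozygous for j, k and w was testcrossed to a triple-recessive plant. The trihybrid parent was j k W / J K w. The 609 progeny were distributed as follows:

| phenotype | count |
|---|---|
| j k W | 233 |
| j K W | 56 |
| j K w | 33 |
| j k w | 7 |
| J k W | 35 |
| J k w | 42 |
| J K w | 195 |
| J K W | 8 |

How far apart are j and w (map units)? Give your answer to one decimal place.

13.6 map units

The two rarest classes, j k w and J K W, are the double crossovers. Comparing them with the parentals, only the w allele has switched, so w is the middle locus and the order is j – w – k.
Crossovers in the j–w interval produce the single-crossover classes J k W and j K w (35 + 33 = 68) plus the double crossovers (15).
RF(j–w) = (68 + 15) / 609 = 83/609 = 0.1363 → 13.6 map units.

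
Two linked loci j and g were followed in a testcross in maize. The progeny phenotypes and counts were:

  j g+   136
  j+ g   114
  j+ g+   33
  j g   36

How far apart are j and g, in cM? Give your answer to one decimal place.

21.6 cM

The two most frequent classes, j+ g (114) and j g+ (136), are the parental types, so the F1 was j+ g / j g+.
The recombinant classes are j+ g+ and j g: 33 + 36 = 69.
Recombination frequency = 69/319 = 0.2163 ≈ 21.6%, i.e. 21.6 cM.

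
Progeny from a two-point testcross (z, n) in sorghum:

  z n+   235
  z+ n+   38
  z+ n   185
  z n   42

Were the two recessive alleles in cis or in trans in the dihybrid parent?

trans

The two most frequent classes are z+ n (185) and z n+ (235); these are the parental (non-recombinant) types.
So the F1 carried z+ n on one chromosome and z n+ on the other — the recessive alleles are on opposite chromosomes (trans / repulsion).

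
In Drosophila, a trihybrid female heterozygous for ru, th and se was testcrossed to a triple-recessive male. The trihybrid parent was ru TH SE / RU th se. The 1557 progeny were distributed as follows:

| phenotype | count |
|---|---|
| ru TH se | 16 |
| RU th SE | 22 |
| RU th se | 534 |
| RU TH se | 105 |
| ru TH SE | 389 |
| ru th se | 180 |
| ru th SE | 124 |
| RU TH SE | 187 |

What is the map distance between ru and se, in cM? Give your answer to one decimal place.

26.0 cM

The two rarest classes, ru TH se and RU th SE, are the double crossovers. Comparing them with the parentals, only the se allele has switched, so se is the middle locus and the order is th – se – ru.
Crossovers in the se–ru interval produce the single-crossover classes RU TH SE and ru th se (187 + 180 = 367) plus the double crossovers (38).
RF(se–ru) = (367 + 38) / 1557 = 405/1557 = 0.2601 → 26.0 cM.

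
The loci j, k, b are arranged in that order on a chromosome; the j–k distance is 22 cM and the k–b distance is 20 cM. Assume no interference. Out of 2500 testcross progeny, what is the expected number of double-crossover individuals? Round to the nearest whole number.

Map distances give recombination frequencies of 0.220 and 0.200 for the two intervals.
With no interference, expected double-crossover frequency = 0.220 × 0.200 = 0.04400.
Expected number = 0.04400 × 2500 = 110.00 ≈ 110.

110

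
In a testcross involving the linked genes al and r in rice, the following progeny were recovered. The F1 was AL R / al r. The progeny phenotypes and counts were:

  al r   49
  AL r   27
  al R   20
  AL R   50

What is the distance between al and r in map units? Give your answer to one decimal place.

The recombinant classes are AL r and al R: 27 + 20 = 47.
Recombination frequency = 47/146 = 0.3219 ≈ 32.2%, i.e. 32.2 map units.

32.2 map units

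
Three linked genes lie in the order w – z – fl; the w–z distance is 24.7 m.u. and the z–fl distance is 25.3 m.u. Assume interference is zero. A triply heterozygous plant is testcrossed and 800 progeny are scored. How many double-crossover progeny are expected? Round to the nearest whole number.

50

Map distances give recombination frequencies of 0.247 and 0.253 for the two intervals.
With no interference, expected double-crossover frequency = 0.247 × 0.253 = 0.06249.
Expected number = 0.06249 × 800 = 49.99 ≈ 50.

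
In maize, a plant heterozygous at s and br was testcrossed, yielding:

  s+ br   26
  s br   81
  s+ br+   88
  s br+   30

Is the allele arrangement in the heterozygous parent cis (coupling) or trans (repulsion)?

The two most frequent classes are s+ br+ (88) and s br (81); these are the parental (non-recombinant) types.
So the F1 carried s+ br+ on one chromosome and s br on the other — the recessive alleles are on the same chromosome (cis / coupling).

cis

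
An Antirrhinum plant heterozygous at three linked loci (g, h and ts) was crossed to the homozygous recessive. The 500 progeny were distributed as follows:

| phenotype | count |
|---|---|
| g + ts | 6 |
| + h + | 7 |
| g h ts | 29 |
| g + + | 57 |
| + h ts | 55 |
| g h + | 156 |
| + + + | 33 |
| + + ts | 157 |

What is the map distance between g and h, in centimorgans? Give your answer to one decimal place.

The two most frequent reciprocal classes, + + ts and g h +, are the parental types, so the F1 was + + ts / g h +.
The two rarest classes, g + ts and + h +, are the double crossovers. Comparing them with the parentals, only the g allele has switched, so g is the middle locus and the order is ts – g – h.
Crossovers in the g–h interval produce the single-crossover classes + h ts and g + + (55 + 57 = 112) plus the double crossovers (13).
RF(g–h) = (112 + 13) / 500 = 125/500 = 0.2500 → 25.0 centimorgans.

25.0 centimorgans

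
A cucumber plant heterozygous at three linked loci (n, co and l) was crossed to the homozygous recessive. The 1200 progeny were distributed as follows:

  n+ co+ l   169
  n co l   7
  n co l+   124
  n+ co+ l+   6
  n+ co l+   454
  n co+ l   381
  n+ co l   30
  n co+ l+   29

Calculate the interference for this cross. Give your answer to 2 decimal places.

The two most frequent reciprocal classes, n+ co l+ and n co+ l, are the parental types, so the F1 was n+ co l+ / n co+ l.
The two rarest classes, n+ co+ l+ and n co l, are the double crossovers. Comparing them with the parentals, only the co allele has switched, so co is the middle locus and the order is n – co – l.
n–co: (293 + 13)/1200 = 0.2550; co–l: (59 + 13)/1200 = 0.0600.
Expected DCO frequency = 0.2550 × 0.0600 ≈ 0.01530; observed = 13/1200 ≈ 0.01083.
Coefficient of coincidence = 0.01083/0.01530 ≈ 0.71; interference = 1 − 0.71 = 0.29.

0.29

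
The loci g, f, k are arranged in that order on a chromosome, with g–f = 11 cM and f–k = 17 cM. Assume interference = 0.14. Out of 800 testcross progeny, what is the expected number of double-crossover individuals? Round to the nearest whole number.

13

Map distances give recombination frequencies of 0.110 and 0.170 for the two intervals.
With interference 0.14 (so coincidence = 0.86), expected double-crossover frequency = 0.110 × 0.170 × 0.86 = 0.01608.
Expected number = 0.01608 × 800 = 12.87 ≈ 13.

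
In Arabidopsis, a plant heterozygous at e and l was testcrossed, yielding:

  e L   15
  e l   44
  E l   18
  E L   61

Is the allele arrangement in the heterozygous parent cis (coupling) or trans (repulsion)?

cis

The two most frequent classes are E L (61) and e l (44); these are the parental (non-recombinant) types.
So the F1 carried E L on one chromosome and e l on the other — the recessive alleles are on the same chromosome (cis / coupling).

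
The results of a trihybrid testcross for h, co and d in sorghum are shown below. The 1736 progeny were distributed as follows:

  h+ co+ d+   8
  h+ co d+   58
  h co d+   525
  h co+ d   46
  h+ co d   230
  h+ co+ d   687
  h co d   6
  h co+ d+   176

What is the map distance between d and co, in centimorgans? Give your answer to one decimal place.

24.2 centimorgans

The two most frequent reciprocal classes, h+ co+ d and h co d+, are the parental types, so the F1 was h+ co+ d / h co d+.
The two rarest classes, h+ co+ d+ and h co d, are the double crossovers. Comparing them with the parentals, only the d allele has switched, so d is the middle locus and the order is h – d – co.
Crossovers in the d–co interval produce the single-crossover classes h+ co d and h co+ d+ (230 + 176 = 406) plus the double crossovers (14).
RF(d–co) = (406 + 14) / 1736 = 420/1736 = 0.2419 → 24.2 centimorgans.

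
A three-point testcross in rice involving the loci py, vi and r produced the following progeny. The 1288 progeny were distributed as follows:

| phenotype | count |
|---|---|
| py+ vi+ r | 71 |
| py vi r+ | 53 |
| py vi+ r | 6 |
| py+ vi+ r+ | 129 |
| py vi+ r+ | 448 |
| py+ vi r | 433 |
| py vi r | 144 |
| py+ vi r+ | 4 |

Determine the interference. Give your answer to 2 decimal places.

The two most frequent reciprocal classes, py vi+ r+ and py+ vi r, are the parental types, so the F1 was py vi+ r+ / py+ vi r.
The two rarest classes, py vi+ r and py+ vi r+, are the double crossovers. Comparing them with the parentals, only the r allele has switched, so r is the middle locus and the order is py – r – vi.
py–r: (273 + 10)/1288 = 0.2197; r–vi: (124 + 10)/1288 = 0.1040.
Expected DCO frequency = 0.2197 × 0.1040 ≈ 0.02285; observed = 10/1288 ≈ 0.00776.
Coefficient of coincidence = 0.00776/0.02285 ≈ 0.34; interference = 1 − 0.34 = 0.66.

0.66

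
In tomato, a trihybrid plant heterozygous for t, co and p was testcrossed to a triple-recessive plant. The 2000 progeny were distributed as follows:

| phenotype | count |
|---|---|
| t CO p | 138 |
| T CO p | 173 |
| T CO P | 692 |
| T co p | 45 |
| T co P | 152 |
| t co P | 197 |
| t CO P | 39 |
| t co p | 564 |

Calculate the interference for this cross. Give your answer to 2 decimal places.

0.01

The two most frequent reciprocal classes, T CO P and t co p, are the parental types, so the F1 was T CO P / t co p.
The two rarest classes, t CO P and T co p, are the double crossovers. Comparing them with the parentals, only the t allele has switched, so t is the middle locus and the order is co – t – p.
co–t: (290 + 84)/2000 = 0.1870; t–p: (370 + 84)/2000 = 0.2270.
Expected DCO frequency = 0.1870 × 0.2270 ≈ 0.04245; observed = 84/2000 ≈ 0.04200.
Coefficient of coincidence = 0.04200/0.04245 ≈ 0.99; interference = 1 − 0.99 = 0.01.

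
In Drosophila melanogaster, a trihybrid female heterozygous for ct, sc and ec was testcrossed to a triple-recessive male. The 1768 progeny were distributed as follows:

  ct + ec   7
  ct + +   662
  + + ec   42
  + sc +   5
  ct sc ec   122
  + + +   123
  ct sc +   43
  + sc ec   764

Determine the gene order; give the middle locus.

The two most frequent reciprocal classes, + sc ec and ct + +, are the parental types, so the F1 was + sc ec / ct + +.
The two rarest classes, + sc + and ct + ec, are the double crossovers. Comparing them with the parentals, only the ec allele has switched, so ec is the middle locus and the order is ct – ec – sc.

ec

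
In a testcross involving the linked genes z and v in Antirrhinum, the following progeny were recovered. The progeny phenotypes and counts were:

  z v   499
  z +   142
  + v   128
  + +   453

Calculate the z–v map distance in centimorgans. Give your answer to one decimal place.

22.1 centimorgans

The two most frequent classes, + + (453) and z v (499), are the parental types, so the F1 was + + / z v.
The recombinant classes are + v and z +: 128 + 142 = 270.
Recombination frequency = 270/1222 = 0.2209 ≈ 22.1%, i.e. 22.1 centimorgans.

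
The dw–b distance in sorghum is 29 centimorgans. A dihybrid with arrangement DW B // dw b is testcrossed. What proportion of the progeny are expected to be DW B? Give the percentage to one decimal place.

35.5%

A map distance of 29 centimorgans corresponds to a recombination frequency of 0.290.
The F1 is DW B / dw b, so DW B is a parental gamete class with expected frequency (1 − r)/2 = 0.710/2 = 0.3550.
That is 0.3550 = 35.5% of the progeny.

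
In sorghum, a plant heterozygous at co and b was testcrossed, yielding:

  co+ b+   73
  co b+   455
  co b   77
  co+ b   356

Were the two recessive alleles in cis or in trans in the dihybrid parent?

The two most frequent classes are co+ b (356) and co b+ (455); these are the parental (non-recombinant) types.
So the F1 carried co+ b on one chromosome and co b+ on the other — the recessive alleles are on opposite chromosomes (trans / repulsion).

trans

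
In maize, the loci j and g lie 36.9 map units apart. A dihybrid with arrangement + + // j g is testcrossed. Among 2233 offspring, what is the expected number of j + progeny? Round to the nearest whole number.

A map distance of 36.9 map units corresponds to a recombination frequency of 0.369.
The F1 is + + / j g, so j + is a recombinant gamete class with expected frequency r/2 = 0.369/2 = 0.1845.
Expected number = 0.1845 × 2233 = 411.99 ≈ 412.

412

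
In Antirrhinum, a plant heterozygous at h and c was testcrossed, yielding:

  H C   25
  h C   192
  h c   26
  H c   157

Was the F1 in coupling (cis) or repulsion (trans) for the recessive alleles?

The two most frequent classes are H c (157) and h C (192); these are the parental (non-recombinant) types.
So the F1 carried H c on one chromosome and h C on the other — the recessive alleles are on opposite chromosomes (trans / repulsion).

trans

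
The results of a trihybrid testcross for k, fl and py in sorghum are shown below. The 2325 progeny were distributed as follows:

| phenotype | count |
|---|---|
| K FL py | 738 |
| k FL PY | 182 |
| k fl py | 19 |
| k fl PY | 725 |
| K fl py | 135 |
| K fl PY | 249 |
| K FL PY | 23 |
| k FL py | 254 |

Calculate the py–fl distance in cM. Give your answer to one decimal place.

15.4 cM

The two most frequent reciprocal classes, K FL py and k fl PY, are the parental types, so the F1 was K FL py / k fl PY.
The two rarest classes, K FL PY and k fl py, are the double crossovers. Comparing them with the parentals, only the py allele has switched, so py is the middle locus and the order is k – py – fl.
Crossovers in the py–fl interval produce the single-crossover classes K fl py and k FL PY (135 + 182 = 317) plus the double crossovers (42).
RF(py–fl) = (317 + 42) / 2325 = 359/2325 = 0.1544 → 15.4 cM.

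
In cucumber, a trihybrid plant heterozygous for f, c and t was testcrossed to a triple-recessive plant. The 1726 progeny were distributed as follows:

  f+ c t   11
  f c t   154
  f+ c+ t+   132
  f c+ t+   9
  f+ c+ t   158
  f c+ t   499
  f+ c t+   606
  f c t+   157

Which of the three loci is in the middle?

The two most frequent reciprocal classes, f+ c t+ and f c+ t, are the parental types, so the F1 was f+ c t+ / f c+ t.
The two rarest classes, f+ c t and f c+ t+, are the double crossovers. Comparing them with the parentals, only the t allele has switched, so t is the middle locus and the order is f – t – c.

t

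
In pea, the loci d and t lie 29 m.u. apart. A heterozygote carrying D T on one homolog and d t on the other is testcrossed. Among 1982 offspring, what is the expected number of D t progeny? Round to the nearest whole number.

287

A map distance of 29 m.u. corresponds to a recombination frequency of 0.290.
The F1 is D T / d t, so D t is a recombinant gamete class with expected frequency r/2 = 0.290/2 = 0.1450.
Expected number = 0.1450 × 1982 = 287.39 ≈ 287.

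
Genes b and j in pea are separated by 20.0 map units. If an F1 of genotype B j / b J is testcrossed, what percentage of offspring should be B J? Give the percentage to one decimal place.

A map distance of 20.0 map units corresponds to a recombination frequency of 0.200.
The F1 is B j / b J, so B J is a recombinant gamete class with expected frequency r/2 = 0.200/2 = 0.1000.
That is 0.1000 = 10.0% of the progeny.

10.0%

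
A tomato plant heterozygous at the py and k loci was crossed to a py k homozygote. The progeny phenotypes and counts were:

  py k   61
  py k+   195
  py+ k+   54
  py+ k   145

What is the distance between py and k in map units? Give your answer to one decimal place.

25.3 map units

The two most frequent classes, py+ k (145) and py k+ (195), are the parental types, so the F1 was py+ k / py k+.
The recombinant classes are py+ k+ and py k: 54 + 61 = 115.
Recombination frequency = 115/455 = 0.2527 ≈ 25.3%, i.e. 25.3 map units.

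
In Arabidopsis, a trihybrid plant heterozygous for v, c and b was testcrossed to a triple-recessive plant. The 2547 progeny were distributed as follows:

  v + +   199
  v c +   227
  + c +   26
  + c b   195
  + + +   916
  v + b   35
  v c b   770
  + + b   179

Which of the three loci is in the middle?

c

The two most frequent reciprocal classes, + + + and v c b, are the parental types, so the F1 was + + + / v c b.
The two rarest classes, + c + and v + b, are the double crossovers. Comparing them with the parentals, only the c allele has switched, so c is the middle locus and the order is v – c – b.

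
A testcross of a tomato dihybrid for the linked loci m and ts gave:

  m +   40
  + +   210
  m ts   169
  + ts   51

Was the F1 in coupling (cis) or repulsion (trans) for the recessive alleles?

The two most frequent classes are + + (210) and m ts (169); these are the parental (non-recombinant) types.
So the F1 carried + + on one chromosome and m ts on the other — the recessive alleles are on the same chromosome (cis / coupling).

cis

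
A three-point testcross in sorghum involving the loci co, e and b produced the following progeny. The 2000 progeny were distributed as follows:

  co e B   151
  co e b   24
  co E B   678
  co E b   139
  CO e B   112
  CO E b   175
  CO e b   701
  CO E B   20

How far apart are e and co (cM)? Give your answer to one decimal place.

The two most frequent reciprocal classes, CO e b and co E B, are the parental types, so the F1 was CO e b / co E B.
The two rarest classes, co e b and CO E B, are the double crossovers. Comparing them with the parentals, only the co allele has switched, so co is the middle locus and the order is b – co – e.
Crossovers in the co–e interval produce the single-crossover classes CO E b and co e B (175 + 151 = 326) plus the double crossovers (44).
RF(co–e) = (326 + 44) / 2000 = 370/2000 = 0.1850 → 18.5 cM.

18.5 cM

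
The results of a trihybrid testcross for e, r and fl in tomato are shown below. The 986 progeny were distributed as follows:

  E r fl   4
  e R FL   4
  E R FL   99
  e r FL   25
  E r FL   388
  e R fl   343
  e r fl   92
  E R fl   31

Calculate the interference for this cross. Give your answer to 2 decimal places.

0.38

The two most frequent reciprocal classes, E r FL and e R fl, are the parental types, so the F1 was E r FL / e R fl.
The two rarest classes, E r fl and e R FL, are the double crossovers. Comparing them with the parentals, only the fl allele has switched, so fl is the middle locus and the order is e – fl – r.
e–fl: (56 + 8)/986 = 0.0649; fl–r: (191 + 8)/986 = 0.2018.
Expected DCO frequency = 0.0649 × 0.2018 ≈ 0.01310; observed = 8/986 ≈ 0.00811.
Coefficient of coincidence = 0.00811/0.01310 ≈ 0.62; interference = 1 − 0.62 = 0.38.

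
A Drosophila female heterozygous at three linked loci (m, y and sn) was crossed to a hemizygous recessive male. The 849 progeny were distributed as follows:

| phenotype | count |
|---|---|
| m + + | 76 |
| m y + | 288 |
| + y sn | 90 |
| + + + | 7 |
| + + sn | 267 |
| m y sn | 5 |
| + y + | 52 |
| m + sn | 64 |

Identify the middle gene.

sn

The two most frequent reciprocal classes, + + sn and m y +, are the parental types, so the F1 was + + sn / m y +.
The two rarest classes, + + + and m y sn, are the double crossovers. Comparing them with the parentals, only the sn allele has switched, so sn is the middle locus and the order is y – sn – m.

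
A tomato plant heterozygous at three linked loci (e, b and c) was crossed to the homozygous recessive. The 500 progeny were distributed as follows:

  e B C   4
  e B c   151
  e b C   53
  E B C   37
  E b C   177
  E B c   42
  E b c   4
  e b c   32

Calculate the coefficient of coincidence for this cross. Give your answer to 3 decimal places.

0.504

The two most frequent reciprocal classes, e B c and E b C, are the parental types, so the F1 was e B c / E b C.
The two rarest classes, e B C and E b c, are the double crossovers. Comparing them with the parentals, only the c allele has switched, so c is the middle locus and the order is b – c – e.
b–c: (69 + 8)/500 = 0.1540; c–e: (95 + 8)/500 = 0.2060.
Expected DCO frequency = 0.1540 × 0.2060 ≈ 0.03172; observed = 8/500 ≈ 0.01600.
Coefficient of coincidence = 0.01600/0.03172 ≈ 0.504.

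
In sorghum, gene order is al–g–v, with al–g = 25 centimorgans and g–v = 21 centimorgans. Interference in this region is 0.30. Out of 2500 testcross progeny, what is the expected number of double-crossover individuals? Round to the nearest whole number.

Map distances give recombination frequencies of 0.250 and 0.210 for the two intervals.
With interference 0.30 (so coincidence = 0.70), expected double-crossover frequency = 0.250 × 0.210 × 0.70 = 0.03675.
Expected number = 0.03675 × 2500 = 91.88 ≈ 92.

92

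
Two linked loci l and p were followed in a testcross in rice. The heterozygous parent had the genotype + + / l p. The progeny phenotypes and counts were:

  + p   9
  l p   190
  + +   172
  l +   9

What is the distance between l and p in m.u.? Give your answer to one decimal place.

The recombinant classes are + p and l +: 9 + 9 = 18.
Recombination frequency = 18/380 = 0.0474 ≈ 4.7%, i.e. 4.7 m.u.

4.7 m.u.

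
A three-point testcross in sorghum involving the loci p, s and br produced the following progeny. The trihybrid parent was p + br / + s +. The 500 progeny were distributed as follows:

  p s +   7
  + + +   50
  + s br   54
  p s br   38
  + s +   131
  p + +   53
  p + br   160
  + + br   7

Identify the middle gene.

The two rarest classes, + + br and p s +, are the double crossovers. Comparing them with the parentals, only the p allele has switched, so p is the middle locus and the order is br – p – s.

p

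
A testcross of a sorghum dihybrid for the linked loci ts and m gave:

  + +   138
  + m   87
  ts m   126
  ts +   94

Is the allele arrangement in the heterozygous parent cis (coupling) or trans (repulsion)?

cis

The two most frequent classes are + + (138) and ts m (126); these are the parental (non-recombinant) types.
So the F1 carried + + on one chromosome and ts m on the other — the recessive alleles are on the same chromosome (cis / coupling).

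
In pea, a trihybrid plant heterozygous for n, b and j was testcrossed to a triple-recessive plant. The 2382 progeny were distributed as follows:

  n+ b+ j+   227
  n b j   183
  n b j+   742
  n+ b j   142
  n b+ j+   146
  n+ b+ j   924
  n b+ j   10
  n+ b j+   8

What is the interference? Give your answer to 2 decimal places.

The two most frequent reciprocal classes, n+ b+ j and n b j+, are the parental types, so the F1 was n+ b+ j / n b j+.
The two rarest classes, n b+ j and n+ b j+, are the double crossovers. Comparing them with the parentals, only the n allele has switched, so n is the middle locus and the order is j – n – b.
j–n: (410 + 18)/2382 = 0.1797; n–b: (288 + 18)/2382 = 0.1285.
Expected DCO frequency = 0.1797 × 0.1285 ≈ 0.02309; observed = 18/2382 ≈ 0.00756.
Coefficient of coincidence = 0.00756/0.02309 ≈ 0.33; interference = 1 − 0.33 = 0.67.

0.67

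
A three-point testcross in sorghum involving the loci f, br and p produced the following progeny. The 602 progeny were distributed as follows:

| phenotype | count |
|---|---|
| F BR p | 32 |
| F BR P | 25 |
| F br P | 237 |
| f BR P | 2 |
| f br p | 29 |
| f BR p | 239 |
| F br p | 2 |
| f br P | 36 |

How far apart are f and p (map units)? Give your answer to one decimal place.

The two most frequent reciprocal classes, F br P and f BR p, are the parental types, so the F1 was F br P / f BR p.
The two rarest classes, F br p and f BR P, are the double crossovers. Comparing them with the parentals, only the p allele has switched, so p is the middle locus and the order is f – p – br.
Crossovers in the f–p interval produce the single-crossover classes f br P and F BR p (36 + 32 = 68) plus the double crossovers (4).
RF(f–p) = (68 + 4) / 602 = 72/602 = 0.1196 → 12.0 map units.

12.0 map units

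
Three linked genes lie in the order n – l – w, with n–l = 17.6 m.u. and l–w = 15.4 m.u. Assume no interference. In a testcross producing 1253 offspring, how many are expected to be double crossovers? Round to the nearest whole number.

34

Map distances give recombination frequencies of 0.176 and 0.154 for the two intervals.
With no interference, expected double-crossover frequency = 0.176 × 0.154 = 0.02710.
Expected number = 0.02710 × 1253 = 33.96 ≈ 34.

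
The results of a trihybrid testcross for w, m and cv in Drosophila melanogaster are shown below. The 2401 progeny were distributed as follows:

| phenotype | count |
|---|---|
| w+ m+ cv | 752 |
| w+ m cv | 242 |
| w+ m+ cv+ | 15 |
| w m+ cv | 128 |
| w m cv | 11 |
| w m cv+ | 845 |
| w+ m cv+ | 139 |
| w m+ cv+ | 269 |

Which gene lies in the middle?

The two most frequent reciprocal classes, w m cv+ and w+ m+ cv, are the parental types, so the F1 was w m cv+ / w+ m+ cv.
The two rarest classes, w m cv and w+ m+ cv+, are the double crossovers. Comparing them with the parentals, only the cv allele has switched, so cv is the middle locus and the order is m – cv – w.

cv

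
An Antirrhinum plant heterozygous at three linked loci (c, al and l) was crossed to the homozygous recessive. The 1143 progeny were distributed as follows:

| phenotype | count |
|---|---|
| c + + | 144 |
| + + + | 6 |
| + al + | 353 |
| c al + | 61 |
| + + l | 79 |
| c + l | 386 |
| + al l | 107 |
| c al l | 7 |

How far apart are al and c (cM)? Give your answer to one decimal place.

The two most frequent reciprocal classes, + al + and c + l, are the parental types, so the F1 was + al + / c + l.
The two rarest classes, + + + and c al l, are the double crossovers. Comparing them with the parentals, only the al allele has switched, so al is the middle locus and the order is l – al – c.
Crossovers in the al–c interval produce the single-crossover classes c al + and + + l (61 + 79 = 140) plus the double crossovers (13).
RF(al–c) = (140 + 13) / 1143 = 153/1143 = 0.1339 → 13.4 cM.

13.4 cM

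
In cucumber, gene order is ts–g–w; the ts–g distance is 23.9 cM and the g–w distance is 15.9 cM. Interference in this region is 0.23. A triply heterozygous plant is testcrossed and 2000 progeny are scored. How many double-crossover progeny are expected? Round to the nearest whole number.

Map distances give recombination frequencies of 0.239 and 0.159 for the two intervals.
With interference 0.23 (so coincidence = 0.77), expected double-crossover frequency = 0.239 × 0.159 × 0.77 = 0.02926.
Expected number = 0.02926 × 2000 = 58.52 ≈ 59.

59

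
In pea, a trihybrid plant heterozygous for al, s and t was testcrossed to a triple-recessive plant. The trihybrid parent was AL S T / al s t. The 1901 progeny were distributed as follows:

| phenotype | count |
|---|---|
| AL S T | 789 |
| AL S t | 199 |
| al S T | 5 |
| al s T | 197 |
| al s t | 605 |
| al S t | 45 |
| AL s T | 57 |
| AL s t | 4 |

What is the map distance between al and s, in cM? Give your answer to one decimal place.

The two rarest classes, al S T and AL s t, are the double crossovers. Comparing them with the parentals, only the al allele has switched, so al is the middle locus and the order is s – al – t.
Crossovers in the s–al interval produce the single-crossover classes AL s T and al S t (57 + 45 = 102) plus the double crossovers (9).
RF(s–al) = (102 + 9) / 1901 = 111/1901 = 0.0584 → 5.8 cM.

5.8 cM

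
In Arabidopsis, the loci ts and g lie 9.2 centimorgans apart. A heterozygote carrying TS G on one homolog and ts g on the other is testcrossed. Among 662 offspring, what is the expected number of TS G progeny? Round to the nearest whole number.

301

A map distance of 9.2 centimorgans corresponds to a recombination frequency of 0.092.
The F1 is TS G / ts g, so TS G is a parental gamete class with expected frequency (1 − r)/2 = 0.908/2 = 0.4540.
Expected number = 0.4540 × 662 = 300.55 ≈ 301.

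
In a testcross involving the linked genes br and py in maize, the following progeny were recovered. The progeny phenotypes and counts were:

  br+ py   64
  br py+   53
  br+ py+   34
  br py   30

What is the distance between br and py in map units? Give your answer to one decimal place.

The two most frequent classes, br+ py (64) and br py+ (53), are the parental types, so the F1 was br+ py / br py+.
The recombinant classes are br+ py+ and br py: 34 + 30 = 64.
Recombination frequency = 64/181 = 0.3536 ≈ 35.4%, i.e. 35.4 map units.

35.4 map units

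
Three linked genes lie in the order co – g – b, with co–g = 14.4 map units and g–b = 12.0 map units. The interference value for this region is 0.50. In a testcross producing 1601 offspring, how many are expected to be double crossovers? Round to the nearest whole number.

14

Map distances give recombination frequencies of 0.144 and 0.120 for the two intervals.
With interference 0.50 (so coincidence = 0.50), expected double-crossover frequency = 0.144 × 0.120 × 0.50 = 0.00864.
Expected number = 0.00864 × 1601 = 13.83 ≈ 14.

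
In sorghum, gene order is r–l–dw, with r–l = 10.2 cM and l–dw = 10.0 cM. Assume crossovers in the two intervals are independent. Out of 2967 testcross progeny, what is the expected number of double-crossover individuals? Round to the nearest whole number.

Map distances give recombination frequencies of 0.102 and 0.100 for the two intervals.
With no interference, expected double-crossover frequency = 0.102 × 0.100 = 0.01020.
Expected number = 0.01020 × 2967 = 30.26 ≈ 30.

30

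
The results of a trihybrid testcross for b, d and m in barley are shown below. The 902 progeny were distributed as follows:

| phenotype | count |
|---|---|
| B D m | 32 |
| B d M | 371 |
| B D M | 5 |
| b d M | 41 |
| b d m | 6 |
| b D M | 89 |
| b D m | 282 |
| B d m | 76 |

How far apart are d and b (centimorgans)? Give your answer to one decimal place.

9.3 centimorgans

The two most frequent reciprocal classes, B d M and b D m, are the parental types, so the F1 was B d M / b D m.
The two rarest classes, B D M and b d m, are the double crossovers. Comparing them with the parentals, only the d allele has switched, so d is the middle locus and the order is m – d – b.
Crossovers in the d–b interval produce the single-crossover classes b d M and B D m (41 + 32 = 73) plus the double crossovers (11).
RF(d–b) = (73 + 11) / 902 = 84/902 = 0.0931 → 9.3 centimorgans.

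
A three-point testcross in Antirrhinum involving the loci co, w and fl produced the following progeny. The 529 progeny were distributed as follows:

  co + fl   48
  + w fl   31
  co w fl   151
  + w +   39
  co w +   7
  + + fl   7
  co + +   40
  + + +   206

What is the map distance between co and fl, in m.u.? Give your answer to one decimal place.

16.1 m.u.

The two most frequent reciprocal classes, co w fl and + + +, are the parental types, so the F1 was co w fl / + + +.
The two rarest classes, co w + and + + fl, are the double crossovers. Comparing them with the parentals, only the fl allele has switched, so fl is the middle locus and the order is co – fl – w.
Crossovers in the co–fl interval produce the single-crossover classes + w fl and co + + (31 + 40 = 71) plus the double crossovers (14).
RF(co–fl) = (71 + 14) / 529 = 85/529 = 0.1607 → 16.1 m.u.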